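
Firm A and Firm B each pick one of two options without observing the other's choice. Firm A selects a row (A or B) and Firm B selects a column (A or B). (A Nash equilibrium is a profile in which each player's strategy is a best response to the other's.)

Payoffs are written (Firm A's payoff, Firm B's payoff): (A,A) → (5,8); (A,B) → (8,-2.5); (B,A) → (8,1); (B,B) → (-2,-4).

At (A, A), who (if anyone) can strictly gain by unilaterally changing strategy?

Firm A

Firm A at (A, A) earns 5; deviating to B yields 8 — a strict improvement.
Firm B earns 8; deviating to B yields -2.5 — not better.
Only Firm A has a strictly profitable deviation.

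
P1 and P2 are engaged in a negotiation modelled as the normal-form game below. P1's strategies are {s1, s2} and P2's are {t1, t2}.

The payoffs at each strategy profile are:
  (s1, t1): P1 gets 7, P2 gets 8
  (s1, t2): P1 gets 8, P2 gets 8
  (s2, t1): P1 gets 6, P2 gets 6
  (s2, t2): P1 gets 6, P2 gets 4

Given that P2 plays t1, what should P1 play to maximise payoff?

s1

Against t1, P1 earns 7 from s1 and 6 from s2.
So s1 is the best response.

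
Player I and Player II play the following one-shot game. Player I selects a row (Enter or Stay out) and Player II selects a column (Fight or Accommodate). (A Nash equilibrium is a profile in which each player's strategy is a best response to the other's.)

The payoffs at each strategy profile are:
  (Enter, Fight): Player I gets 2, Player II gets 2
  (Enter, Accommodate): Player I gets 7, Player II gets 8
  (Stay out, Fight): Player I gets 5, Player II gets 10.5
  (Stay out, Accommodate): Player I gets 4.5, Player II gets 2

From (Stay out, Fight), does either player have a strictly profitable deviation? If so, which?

Neither

Player I at (Stay out, Fight) earns 5; deviating to Enter yields 2 — not better.
Player II earns 10.5; deviating to Accommodate yields 2 — not better.
Neither player can strictly improve; the profile is a Nash equilibrium.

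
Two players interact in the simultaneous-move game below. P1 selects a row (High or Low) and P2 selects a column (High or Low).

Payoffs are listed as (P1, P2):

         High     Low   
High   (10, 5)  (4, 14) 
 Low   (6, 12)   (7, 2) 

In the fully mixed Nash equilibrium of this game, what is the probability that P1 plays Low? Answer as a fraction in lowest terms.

9/19

Let x be the probability that P1 plays High. In a completely mixed equilibrium, P2 must be indifferent between High and Low.
P2's expected payoff from High is 5x + 12(1−x); from Low it is 14x + 2(1−x).
Setting these equal: −7x + 12 = 12x + 2, so x = 10/19.
Therefore P1 plays Low with probability 1 − 10/19 = 9/19.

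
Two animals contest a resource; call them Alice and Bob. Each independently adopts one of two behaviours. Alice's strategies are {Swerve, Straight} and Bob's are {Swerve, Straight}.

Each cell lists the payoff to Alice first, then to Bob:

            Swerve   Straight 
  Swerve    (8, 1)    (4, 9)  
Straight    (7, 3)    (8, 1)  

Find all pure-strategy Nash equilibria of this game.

none

(Swerve, Swerve): Bob prefers Straight (9 > 1) — not an equilibrium.
(Swerve, Straight): Alice prefers Straight (8 > 4) — not an equilibrium.
(Straight, Swerve): Alice prefers Swerve (8 > 7) — not an equilibrium.
(Straight, Straight): Bob prefers Swerve (3 > 1) — not an equilibrium.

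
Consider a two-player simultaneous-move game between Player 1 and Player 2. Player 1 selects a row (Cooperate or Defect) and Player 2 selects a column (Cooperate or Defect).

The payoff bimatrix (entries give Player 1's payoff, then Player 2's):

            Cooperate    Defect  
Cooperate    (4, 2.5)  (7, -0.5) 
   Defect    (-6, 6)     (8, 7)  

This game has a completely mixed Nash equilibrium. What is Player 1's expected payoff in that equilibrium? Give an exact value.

First find y, the probability Player 2 plays Cooperate, from Player 1's indifference between Cooperate and Defect: 4y + 7(1−y) = −6y + 8(1−y), giving y = 1/11.
Since Player 1 is indifferent in equilibrium, Player 1's expected payoff equals the payoff from either row against (1/11, 10/11). Using Cooperate: 4(1/11) + 7(10/11) = 74/11.

74/11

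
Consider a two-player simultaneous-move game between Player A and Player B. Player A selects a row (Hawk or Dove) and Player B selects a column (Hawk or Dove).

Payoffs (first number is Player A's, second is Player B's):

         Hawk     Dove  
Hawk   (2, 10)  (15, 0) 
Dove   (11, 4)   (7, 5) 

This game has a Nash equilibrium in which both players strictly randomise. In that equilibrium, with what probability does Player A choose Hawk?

1/11

Let p be the probability that Player A plays Hawk. In a completely mixed equilibrium, Player B must be indifferent between Hawk and Dove.
Player B's expected payoff from Hawk is 10p + 4(1−p); from Dove it is 5(1−p).
Setting these equal: 6p + 4 = −5p + 5, so p = 1/11.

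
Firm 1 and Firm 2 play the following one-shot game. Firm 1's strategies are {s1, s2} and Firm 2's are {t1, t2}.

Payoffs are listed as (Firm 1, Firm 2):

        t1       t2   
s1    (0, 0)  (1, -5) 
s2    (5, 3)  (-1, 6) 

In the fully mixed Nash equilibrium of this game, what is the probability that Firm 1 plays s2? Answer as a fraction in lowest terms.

5/8

Let p be the probability that Firm 1 plays s1. In a completely mixed equilibrium, Firm 2 must be indifferent between t1 and t2.
Firm 2's expected payoff from t1 is 3(1−p); from t2 it is −5p + 6(1−p).
Setting these equal: −3p + 3 = −11p + 6, so p = 3/8.
Therefore Firm 1 plays s2 with probability 1 − 3/8 = 5/8.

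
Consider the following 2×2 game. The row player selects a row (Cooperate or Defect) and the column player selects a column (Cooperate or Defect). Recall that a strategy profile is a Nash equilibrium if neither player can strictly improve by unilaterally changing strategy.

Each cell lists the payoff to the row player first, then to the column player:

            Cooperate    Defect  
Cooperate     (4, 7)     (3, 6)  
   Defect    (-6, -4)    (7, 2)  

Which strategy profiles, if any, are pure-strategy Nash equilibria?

(Cooperate, Cooperate) and (Defect, Defect)

(Cooperate, Cooperate): the row player gets 4 ≥ -6 from Defect, and the column player gets 7 ≥ 6 from Defect — Nash equilibrium.
(Cooperate, Defect): the row player prefers Defect (7 > 3); the column player prefers Cooperate (7 > 6) — not an equilibrium.
(Defect, Cooperate): the row player prefers Cooperate (4 > -6); the column player prefers Defect (2 > -4) — not an equilibrium.
(Defect, Defect): the row player gets 7 ≥ 3 from Cooperate, and the column player gets 2 ≥ -4 from Cooperate — Nash equilibrium.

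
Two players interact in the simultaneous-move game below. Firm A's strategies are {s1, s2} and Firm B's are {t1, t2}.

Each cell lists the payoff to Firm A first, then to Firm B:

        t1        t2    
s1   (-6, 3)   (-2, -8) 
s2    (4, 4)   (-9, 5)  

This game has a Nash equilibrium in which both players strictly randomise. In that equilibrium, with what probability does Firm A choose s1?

Let x be the probability that Firm A plays s1. In a completely mixed equilibrium, Firm B must be indifferent between t1 and t2.
Firm B's expected payoff from t1 is 3x + 4(1−x); from t2 it is −8x + 5(1−x).
Setting these equal: −x + 4 = −13x + 5, so x = 1/12.

1/12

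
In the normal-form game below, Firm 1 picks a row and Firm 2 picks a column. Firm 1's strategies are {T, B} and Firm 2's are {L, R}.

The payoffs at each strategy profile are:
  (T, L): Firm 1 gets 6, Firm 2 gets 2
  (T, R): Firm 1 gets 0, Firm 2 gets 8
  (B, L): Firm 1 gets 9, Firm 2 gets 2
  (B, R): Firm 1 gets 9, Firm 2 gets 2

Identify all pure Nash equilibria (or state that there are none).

(B, L) and (B, R)

(T, L): Firm 1 prefers B (9 > 6); Firm 2 prefers R (8 > 2) — not an equilibrium.
(T, R): Firm 1 prefers B (9 > 0) — not an equilibrium.
(B, L): Firm 1 gets 9 ≥ 6 from T, and Firm 2 gets 2 ≥ 2 from R — Nash equilibrium.
(B, R): Firm 1 gets 9 ≥ 0 from T, and Firm 2 gets 2 ≥ 2 from L — Nash equilibrium.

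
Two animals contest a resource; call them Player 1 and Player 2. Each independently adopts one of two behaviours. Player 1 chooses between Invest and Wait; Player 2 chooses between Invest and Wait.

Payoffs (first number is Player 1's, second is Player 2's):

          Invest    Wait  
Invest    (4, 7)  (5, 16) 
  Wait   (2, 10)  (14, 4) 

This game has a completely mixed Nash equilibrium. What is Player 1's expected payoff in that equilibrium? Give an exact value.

46/11

First find y, the probability Player 2 plays Invest, from Player 1's indifference between Invest and Wait: 4y + 5(1−y) = 2y + 14(1−y), giving y = 9/11.
Since Player 1 is indifferent in equilibrium, Player 1's expected payoff equals the payoff from either row against (9/11, 2/11). Using Invest: 4(9/11) + 5(2/11) = 46/11.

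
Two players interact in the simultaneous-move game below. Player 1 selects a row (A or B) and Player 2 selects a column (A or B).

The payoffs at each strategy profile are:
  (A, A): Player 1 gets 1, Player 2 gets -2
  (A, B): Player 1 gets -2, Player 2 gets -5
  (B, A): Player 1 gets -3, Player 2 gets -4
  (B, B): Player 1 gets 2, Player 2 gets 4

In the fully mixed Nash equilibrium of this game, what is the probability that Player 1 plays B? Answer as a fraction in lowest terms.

Let x be the probability that Player 1 plays A. In a completely mixed equilibrium, Player 2 must be indifferent between A and B.
Player 2's expected payoff from A is −2x − 4(1−x); from B it is −5x + 4(1−x).
Setting these equal: 2x − 4 = −9x + 4, so x = 8/11.
Therefore Player 1 plays B with probability 1 − 8/11 = 3/11.

3/11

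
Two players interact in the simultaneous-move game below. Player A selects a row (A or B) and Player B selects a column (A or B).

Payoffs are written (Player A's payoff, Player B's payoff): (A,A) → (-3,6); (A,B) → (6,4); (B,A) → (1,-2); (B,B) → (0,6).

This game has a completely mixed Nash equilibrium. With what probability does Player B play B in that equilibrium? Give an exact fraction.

Let y be the probability that Player B plays A. In a completely mixed equilibrium, Player A must be indifferent between A and B.
Player A's expected payoff from A is −3y + 6(1−y); from B it is y.
Setting these equal: −9y + 6 = y, so y = 3/5.
Therefore Player B plays B with probability 1 − 3/5 = 2/5.

2/5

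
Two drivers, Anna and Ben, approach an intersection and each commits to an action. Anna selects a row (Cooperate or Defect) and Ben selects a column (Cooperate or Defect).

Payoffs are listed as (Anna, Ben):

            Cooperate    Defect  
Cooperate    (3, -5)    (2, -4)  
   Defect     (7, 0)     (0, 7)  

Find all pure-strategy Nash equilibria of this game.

(Cooperate, Defect)

(Cooperate, Cooperate): Anna prefers Defect (7 > 3); Ben prefers Defect (-4 > -5) — not an equilibrium.
(Cooperate, Defect): Anna gets 2 ≥ 0 from Defect, and Ben gets -4 ≥ -5 from Cooperate — Nash equilibrium.
(Defect, Cooperate): Ben prefers Defect (7 > 0) — not an equilibrium.
(Defect, Defect): Anna prefers Cooperate (2 > 0) — not an equilibrium.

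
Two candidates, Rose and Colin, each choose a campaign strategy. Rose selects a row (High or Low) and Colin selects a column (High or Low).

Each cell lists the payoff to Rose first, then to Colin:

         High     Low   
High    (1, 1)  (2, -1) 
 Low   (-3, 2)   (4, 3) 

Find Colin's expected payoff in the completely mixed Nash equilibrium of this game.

First find x, the probability Rose plays High, from Colin's indifference between High and Low: x + 2(1−x) = −x + 3(1−x), giving x = 1/3.
Since Colin is indifferent in equilibrium, Colin's expected payoff equals the payoff from either column against (1/3, 2/3). Using High: (1/3) + 2(2/3) = 5/3.

5/3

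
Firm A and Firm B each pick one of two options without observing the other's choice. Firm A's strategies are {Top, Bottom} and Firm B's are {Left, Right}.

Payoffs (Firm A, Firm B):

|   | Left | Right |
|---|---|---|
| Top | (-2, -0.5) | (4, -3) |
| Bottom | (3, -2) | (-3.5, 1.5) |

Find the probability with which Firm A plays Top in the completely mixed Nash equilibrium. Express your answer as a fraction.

Let x be the probability that Firm A plays Top. In a completely mixed equilibrium, Firm B must be indifferent between Left and Right.
Firm B's expected payoff from Left is −0.5x − 2(1−x); from Right it is −3x + 1.5(1−x).
Setting these equal: 1.5x − 2 = −4.5x + 1.5, so x = 7/12.

7/12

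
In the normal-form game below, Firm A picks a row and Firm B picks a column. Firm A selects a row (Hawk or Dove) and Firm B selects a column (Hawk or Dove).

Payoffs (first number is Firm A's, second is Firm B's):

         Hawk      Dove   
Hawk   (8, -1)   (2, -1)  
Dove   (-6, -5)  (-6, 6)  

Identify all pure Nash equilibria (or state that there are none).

(Hawk, Hawk) and (Hawk, Dove)

(Hawk, Hawk): Firm A gets 8 ≥ -6 from Dove, and Firm B gets -1 ≥ -1 from Dove — Nash equilibrium.
(Hawk, Dove): Firm A gets 2 ≥ -6 from Dove, and Firm B gets -1 ≥ -1 from Hawk — Nash equilibrium.
(Dove, Hawk): Firm A prefers Hawk (8 > -6); Firm B prefers Dove (6 > -5) — not an equilibrium.
(Dove, Dove): Firm A prefers Hawk (2 > -6) — not an equilibrium.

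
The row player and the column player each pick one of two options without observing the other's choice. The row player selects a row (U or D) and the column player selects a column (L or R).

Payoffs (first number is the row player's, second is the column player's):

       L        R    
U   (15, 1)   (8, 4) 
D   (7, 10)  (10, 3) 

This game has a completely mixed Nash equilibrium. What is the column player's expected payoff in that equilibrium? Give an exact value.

37/10

First find p, the probability the row player plays U, from the column player's indifference between L and R: p + 10(1−p) = 4p + 3(1−p), giving p = 7/10.
Since the column player is indifferent in equilibrium, the column player's expected payoff equals the payoff from either column against (7/10, 3/10). Using L: (7/10) + 10(3/10) = 37/10.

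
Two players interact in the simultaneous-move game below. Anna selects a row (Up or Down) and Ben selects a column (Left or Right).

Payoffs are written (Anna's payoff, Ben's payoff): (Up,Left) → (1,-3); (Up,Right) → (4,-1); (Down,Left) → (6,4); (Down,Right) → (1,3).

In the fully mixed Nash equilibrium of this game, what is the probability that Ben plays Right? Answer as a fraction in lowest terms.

Let c be the probability that Ben plays Left. In a completely mixed equilibrium, Anna must be indifferent between Up and Down.
Anna's expected payoff from Up is c + 4(1−c); from Down it is 6c + (1−c).
Setting these equal: −3c + 4 = 5c + 1, so c = 3/8.
Therefore Ben plays Right with probability 1 − 3/8 = 5/8.

5/8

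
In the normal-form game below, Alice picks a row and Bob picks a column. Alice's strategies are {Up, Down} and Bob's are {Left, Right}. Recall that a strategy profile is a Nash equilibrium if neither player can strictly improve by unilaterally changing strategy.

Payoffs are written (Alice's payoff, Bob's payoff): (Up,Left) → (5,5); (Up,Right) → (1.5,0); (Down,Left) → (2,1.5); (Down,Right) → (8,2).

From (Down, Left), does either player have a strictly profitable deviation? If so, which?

Both

Alice at (Down, Left) earns 2; deviating to Up yields 5 — a strict improvement.
Bob earns 1.5; deviating to Right yields 2 — a strict improvement.
Both Alice and Bob have strictly profitable deviations.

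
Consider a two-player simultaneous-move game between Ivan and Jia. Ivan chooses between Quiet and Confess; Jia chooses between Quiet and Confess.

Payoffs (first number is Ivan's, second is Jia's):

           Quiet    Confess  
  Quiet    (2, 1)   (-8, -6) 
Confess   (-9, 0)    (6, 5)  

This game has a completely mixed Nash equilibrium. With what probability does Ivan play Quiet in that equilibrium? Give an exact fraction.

5/12

Let p be the probability that Ivan plays Quiet. In a completely mixed equilibrium, Jia must be indifferent between Quiet and Confess.
Jia's expected payoff from Quiet is p; from Confess it is −6p + 5(1−p).
Setting these equal: p = −11p + 5, so p = 5/12.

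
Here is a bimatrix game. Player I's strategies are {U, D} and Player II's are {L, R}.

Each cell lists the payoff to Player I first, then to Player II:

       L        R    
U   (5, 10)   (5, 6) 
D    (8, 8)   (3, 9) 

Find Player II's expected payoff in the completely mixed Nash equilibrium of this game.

42/5

First find p, the probability Player I plays U, from Player II's indifference between L and R: 10p + 8(1−p) = 6p + 9(1−p), giving p = 1/5.
Since Player II is indifferent in equilibrium, Player II's expected payoff equals the payoff from either column against (1/5, 4/5). Using L: 10(1/5) + 8(4/5) = 42/5.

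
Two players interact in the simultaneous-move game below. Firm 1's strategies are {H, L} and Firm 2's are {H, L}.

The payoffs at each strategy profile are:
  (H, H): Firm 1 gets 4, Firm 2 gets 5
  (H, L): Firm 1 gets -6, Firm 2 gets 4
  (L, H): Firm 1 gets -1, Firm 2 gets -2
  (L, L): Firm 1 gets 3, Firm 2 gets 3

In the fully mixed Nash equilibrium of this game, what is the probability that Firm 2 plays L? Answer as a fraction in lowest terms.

5/14

Let q be the probability that Firm 2 plays H. In a completely mixed equilibrium, Firm 1 must be indifferent between H and L.
Firm 1's expected payoff from H is 4q − 6(1−q); from L it is −q + 3(1−q).
Setting these equal: 10q − 6 = −4q + 3, so q = 9/14.
Therefore Firm 2 plays L with probability 1 − 9/14 = 5/14.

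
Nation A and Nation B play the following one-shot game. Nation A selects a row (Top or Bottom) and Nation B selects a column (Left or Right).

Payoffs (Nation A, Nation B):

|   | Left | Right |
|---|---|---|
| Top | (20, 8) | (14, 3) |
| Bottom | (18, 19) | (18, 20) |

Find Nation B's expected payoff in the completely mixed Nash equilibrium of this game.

103/6

First find p, the probability Nation A plays Top, from Nation B's indifference between Left and Right: 8p + 19(1−p) = 3p + 20(1−p), giving p = 1/6.
Since Nation B is indifferent in equilibrium, Nation B's expected payoff equals the payoff from either column against (1/6, 5/6). Using Left: 8(1/6) + 19(5/6) = 103/6.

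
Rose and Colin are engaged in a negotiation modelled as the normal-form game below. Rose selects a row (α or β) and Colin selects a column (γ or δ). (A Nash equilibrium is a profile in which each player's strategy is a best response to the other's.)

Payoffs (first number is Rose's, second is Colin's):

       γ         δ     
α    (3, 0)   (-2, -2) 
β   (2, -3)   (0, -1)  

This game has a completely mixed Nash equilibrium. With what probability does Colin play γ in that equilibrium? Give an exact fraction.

2/3

Let y be the probability that Colin plays γ. In a completely mixed equilibrium, Rose must be indifferent between α and β.
Rose's expected payoff from α is 3y − 2(1−y); from β it is 2y.
Setting these equal: 5y − 2 = 2y, so y = 2/3.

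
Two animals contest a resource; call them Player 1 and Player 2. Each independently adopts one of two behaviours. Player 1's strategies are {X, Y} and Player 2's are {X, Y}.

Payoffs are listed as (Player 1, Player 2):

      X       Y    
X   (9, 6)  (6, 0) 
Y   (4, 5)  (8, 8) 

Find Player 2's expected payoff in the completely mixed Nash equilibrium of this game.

First find p, the probability Player 1 plays X, from Player 2's indifference between X and Y: 6p + 5(1−p) = 8(1−p), giving p = 1/3.
Since Player 2 is indifferent in equilibrium, Player 2's expected payoff equals the payoff from either column against (1/3, 2/3). Using X: 6(1/3) + 5(2/3) = 16/3.

16/3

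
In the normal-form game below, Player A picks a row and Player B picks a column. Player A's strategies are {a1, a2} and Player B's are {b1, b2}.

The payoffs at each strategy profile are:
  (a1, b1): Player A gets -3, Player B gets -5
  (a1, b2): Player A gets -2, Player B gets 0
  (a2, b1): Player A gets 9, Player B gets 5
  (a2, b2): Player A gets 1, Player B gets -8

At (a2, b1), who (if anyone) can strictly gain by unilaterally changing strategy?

Player A at (a2, b1) earns 9; deviating to a1 yields -3 — not better.
Player B earns 5; deviating to b2 yields -8 — not better.
Neither player can strictly improve; the profile is a Nash equilibrium.

Neither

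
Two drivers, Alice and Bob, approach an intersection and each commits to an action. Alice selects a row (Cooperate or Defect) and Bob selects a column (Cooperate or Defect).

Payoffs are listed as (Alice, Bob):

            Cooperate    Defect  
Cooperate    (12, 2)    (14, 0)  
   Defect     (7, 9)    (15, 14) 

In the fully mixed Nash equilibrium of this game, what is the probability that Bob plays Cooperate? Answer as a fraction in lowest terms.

1/6

Let q be the probability that Bob plays Cooperate. In a completely mixed equilibrium, Alice must be indifferent between Cooperate and Defect.
Alice's expected payoff from Cooperate is 12q + 14(1−q); from Defect it is 7q + 15(1−q).
Setting these equal: −2q + 14 = −8q + 15, so q = 1/6.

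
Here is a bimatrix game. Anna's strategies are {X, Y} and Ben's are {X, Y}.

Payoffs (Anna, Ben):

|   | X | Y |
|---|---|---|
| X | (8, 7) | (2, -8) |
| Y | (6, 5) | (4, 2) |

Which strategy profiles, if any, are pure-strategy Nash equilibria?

(X, X)

(X, X): Anna gets 8 ≥ 6 from Y, and Ben gets 7 ≥ -8 from Y — Nash equilibrium.
(X, Y): Anna prefers Y (4 > 2); Ben prefers X (7 > -8) — not an equilibrium.
(Y, X): Anna prefers X (8 > 6) — not an equilibrium.
(Y, Y): Ben prefers X (5 > 2) — not an equilibrium.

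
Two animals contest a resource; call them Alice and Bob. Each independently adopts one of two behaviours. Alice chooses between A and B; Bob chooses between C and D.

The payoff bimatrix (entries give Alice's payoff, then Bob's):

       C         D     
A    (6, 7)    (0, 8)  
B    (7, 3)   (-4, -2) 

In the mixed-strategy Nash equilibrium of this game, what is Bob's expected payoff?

First find x, the probability Alice plays A, from Bob's indifference between C and D: 7x + 3(1−x) = 8x − 2(1−x), giving x = 5/6.
Since Bob is indifferent in equilibrium, Bob's expected payoff equals the payoff from either column against (5/6, 1/6). Using C: 7(5/6) + 3(1/6) = 19/3.

19/3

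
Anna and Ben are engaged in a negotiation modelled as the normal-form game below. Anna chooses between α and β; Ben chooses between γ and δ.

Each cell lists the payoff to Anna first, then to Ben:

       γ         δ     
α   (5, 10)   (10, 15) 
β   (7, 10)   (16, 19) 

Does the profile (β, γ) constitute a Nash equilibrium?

At (β, γ), Anna earns 7; switching to α would give 5, so Anna has no profitable deviation.
Ben earns 10; switching to δ would give 19, so Ben would deviate.
Since at least one player can profitably deviate, this is not a Nash equilibrium.

No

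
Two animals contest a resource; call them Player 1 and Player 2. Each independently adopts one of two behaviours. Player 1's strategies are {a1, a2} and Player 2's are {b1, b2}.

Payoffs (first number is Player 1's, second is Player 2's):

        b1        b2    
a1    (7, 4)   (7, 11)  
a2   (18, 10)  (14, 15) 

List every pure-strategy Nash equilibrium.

(a2, b2)

(a1, b1): Player 1 prefers a2 (18 > 7); Player 2 prefers b2 (11 > 4) — not an equilibrium.
(a1, b2): Player 1 prefers a2 (14 > 7) — not an equilibrium.
(a2, b1): Player 2 prefers b2 (15 > 10) — not an equilibrium.
(a2, b2): Player 1 gets 14 ≥ 7 from a1, and Player 2 gets 15 ≥ 10 from b1 — Nash equilibrium.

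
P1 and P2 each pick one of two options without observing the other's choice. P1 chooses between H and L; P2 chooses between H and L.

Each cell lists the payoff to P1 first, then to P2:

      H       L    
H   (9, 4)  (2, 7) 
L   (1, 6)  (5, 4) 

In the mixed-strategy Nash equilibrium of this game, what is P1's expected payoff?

43/11

First find q, the probability P2 plays H, from P1's indifference between H and L: 9q + 2(1−q) = q + 5(1−q), giving q = 3/11.
Since P1 is indifferent in equilibrium, P1's expected payoff equals the payoff from either row against (3/11, 8/11). Using H: 9(3/11) + 2(8/11) = 43/11.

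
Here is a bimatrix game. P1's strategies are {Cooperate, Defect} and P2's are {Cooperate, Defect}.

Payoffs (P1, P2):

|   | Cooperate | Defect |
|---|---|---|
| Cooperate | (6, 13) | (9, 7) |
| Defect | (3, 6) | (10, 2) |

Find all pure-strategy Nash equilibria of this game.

(Cooperate, Cooperate): P1 gets 6 ≥ 3 from Defect, and P2 gets 13 ≥ 7 from Defect — Nash equilibrium.
(Cooperate, Defect): P1 prefers Defect (10 > 9); P2 prefers Cooperate (13 > 7) — not an equilibrium.
(Defect, Cooperate): P1 prefers Cooperate (6 > 3) — not an equilibrium.
(Defect, Defect): P2 prefers Cooperate (6 > 2) — not an equilibrium.

(Cooperate, Cooperate)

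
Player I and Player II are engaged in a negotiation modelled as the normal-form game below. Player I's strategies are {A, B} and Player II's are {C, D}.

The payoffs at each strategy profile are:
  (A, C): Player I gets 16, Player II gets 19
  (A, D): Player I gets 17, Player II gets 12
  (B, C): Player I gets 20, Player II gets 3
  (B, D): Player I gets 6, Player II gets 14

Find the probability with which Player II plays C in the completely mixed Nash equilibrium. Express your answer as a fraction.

Let y be the probability that Player II plays C. In a completely mixed equilibrium, Player I must be indifferent between A and B.
Player I's expected payoff from A is 16y + 17(1−y); from B it is 20y + 6(1−y).
Setting these equal: −y + 17 = 14y + 6, so y = 11/15.

11/15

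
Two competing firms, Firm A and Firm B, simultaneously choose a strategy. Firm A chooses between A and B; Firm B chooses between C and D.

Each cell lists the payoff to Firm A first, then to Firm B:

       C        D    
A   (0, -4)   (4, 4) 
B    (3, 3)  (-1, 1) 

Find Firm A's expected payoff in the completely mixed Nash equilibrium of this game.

First find y, the probability Firm B plays C, from Firm A's indifference between A and B: 4(1−y) = 3y − (1−y), giving y = 5/8.
Since Firm A is indifferent in equilibrium, Firm A's expected payoff equals the payoff from either row against (5/8, 3/8). Using A: 4(3/8) = 3/2.

3/2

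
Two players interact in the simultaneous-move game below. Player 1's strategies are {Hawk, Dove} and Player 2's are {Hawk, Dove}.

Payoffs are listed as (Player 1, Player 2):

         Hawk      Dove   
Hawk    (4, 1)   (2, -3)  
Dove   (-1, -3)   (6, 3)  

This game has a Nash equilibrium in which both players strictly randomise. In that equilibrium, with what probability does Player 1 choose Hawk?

Let r be the probability that Player 1 plays Hawk. In a completely mixed equilibrium, Player 2 must be indifferent between Hawk and Dove.
Player 2's expected payoff from Hawk is r − 3(1−r); from Dove it is −3r + 3(1−r).
Setting these equal: 4r − 3 = −6r + 3, so r = 3/5.

3/5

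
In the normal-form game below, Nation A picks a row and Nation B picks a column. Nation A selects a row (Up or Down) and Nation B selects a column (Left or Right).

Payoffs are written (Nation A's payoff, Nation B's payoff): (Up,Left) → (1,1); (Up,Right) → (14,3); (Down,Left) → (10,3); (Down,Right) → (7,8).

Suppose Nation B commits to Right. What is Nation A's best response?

Against Right, Nation A earns 14 from Up and 7 from Down.
So Up is the best response.

Up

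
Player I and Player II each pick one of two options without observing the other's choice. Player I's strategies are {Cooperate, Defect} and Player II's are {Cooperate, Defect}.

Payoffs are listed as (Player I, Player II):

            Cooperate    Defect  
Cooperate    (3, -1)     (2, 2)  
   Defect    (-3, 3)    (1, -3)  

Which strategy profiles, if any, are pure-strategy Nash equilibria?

(Cooperate, Defect)

(Cooperate, Cooperate): Player II prefers Defect (2 > -1) — not an equilibrium.
(Cooperate, Defect): Player I gets 2 ≥ 1 from Defect, and Player II gets 2 ≥ -1 from Cooperate — Nash equilibrium.
(Defect, Cooperate): Player I prefers Cooperate (3 > -3) — not an equilibrium.
(Defect, Defect): Player I prefers Cooperate (2 > 1); Player II prefers Cooperate (3 > -3) — not an equilibrium.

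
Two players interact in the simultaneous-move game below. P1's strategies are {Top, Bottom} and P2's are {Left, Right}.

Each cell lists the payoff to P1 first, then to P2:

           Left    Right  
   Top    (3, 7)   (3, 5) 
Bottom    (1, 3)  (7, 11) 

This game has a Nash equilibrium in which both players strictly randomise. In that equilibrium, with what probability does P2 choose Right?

Let q be the probability that P2 plays Left. In a completely mixed equilibrium, P1 must be indifferent between Top and Bottom.
P1's expected payoff from Top is 3q + 3(1−q); from Bottom it is q + 7(1−q).
Setting these equal: 3 = −6q + 7, so q = 2/3.
Therefore P2 plays Right with probability 1 − 2/3 = 1/3.

1/3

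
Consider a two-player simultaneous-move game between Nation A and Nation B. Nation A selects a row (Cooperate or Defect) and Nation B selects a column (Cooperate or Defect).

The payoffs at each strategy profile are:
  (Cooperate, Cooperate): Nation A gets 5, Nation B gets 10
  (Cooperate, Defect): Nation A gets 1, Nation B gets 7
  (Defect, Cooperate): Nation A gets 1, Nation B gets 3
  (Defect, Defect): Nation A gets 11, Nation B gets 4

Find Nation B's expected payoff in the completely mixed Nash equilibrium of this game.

19/4

First find p, the probability Nation A plays Cooperate, from Nation B's indifference between Cooperate and Defect: 10p + 3(1−p) = 7p + 4(1−p), giving p = 1/4.
Since Nation B is indifferent in equilibrium, Nation B's expected payoff equals the payoff from either column against (1/4, 3/4). Using Cooperate: 10(1/4) + 3(3/4) = 19/4.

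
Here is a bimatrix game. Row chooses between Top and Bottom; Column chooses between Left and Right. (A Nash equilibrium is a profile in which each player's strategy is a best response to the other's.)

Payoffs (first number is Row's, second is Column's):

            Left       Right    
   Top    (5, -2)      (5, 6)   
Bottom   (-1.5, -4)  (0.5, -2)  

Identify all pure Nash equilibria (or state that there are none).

(Top, Left): Column prefers Right (6 > -2) — not an equilibrium.
(Top, Right): Row gets 5 ≥ 0.5 from Bottom, and Column gets 6 ≥ -2 from Left — Nash equilibrium.
(Bottom, Left): Row prefers Top (5 > -1.5); Column prefers Right (-2 > -4) — not an equilibrium.
(Bottom, Right): Row prefers Top (5 > 0.5) — not an equilibrium.

(Top, Right)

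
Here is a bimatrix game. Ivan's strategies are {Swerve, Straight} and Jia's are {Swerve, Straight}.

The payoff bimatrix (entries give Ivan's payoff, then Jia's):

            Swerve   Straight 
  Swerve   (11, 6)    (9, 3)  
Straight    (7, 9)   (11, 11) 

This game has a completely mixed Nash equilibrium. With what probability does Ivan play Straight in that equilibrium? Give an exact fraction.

3/5

Let r be the probability that Ivan plays Swerve. In a completely mixed equilibrium, Jia must be indifferent between Swerve and Straight.
Jia's expected payoff from Swerve is 6r + 9(1−r); from Straight it is 3r + 11(1−r).
Setting these equal: −3r + 9 = −8r + 11, so r = 2/5.
Therefore Ivan plays Straight with probability 1 − 2/5 = 3/5.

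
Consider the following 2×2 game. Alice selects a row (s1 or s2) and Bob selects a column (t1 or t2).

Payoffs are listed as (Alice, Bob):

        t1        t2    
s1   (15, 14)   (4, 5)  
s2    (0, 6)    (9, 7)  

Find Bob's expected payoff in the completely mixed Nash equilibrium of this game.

First find p, the probability Alice plays s1, from Bob's indifference between t1 and t2: 14p + 6(1−p) = 5p + 7(1−p), giving p = 1/10.
Since Bob is indifferent in equilibrium, Bob's expected payoff equals the payoff from either column against (1/10, 9/10). Using t1: 14(1/10) + 6(9/10) = 34/5.

34/5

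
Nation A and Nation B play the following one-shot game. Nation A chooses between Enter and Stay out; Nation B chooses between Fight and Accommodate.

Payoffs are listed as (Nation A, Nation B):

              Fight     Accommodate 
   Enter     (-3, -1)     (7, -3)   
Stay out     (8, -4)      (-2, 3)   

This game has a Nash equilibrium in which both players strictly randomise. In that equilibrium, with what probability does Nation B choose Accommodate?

Let y be the probability that Nation B plays Fight. In a completely mixed equilibrium, Nation A must be indifferent between Enter and Stay out.
Nation A's expected payoff from Enter is −3y + 7(1−y); from Stay out it is 8y − 2(1−y).
Setting these equal: −10y + 7 = 10y − 2, so y = 9/20.
Therefore Nation B plays Accommodate with probability 1 − 9/20 = 11/20.

11/20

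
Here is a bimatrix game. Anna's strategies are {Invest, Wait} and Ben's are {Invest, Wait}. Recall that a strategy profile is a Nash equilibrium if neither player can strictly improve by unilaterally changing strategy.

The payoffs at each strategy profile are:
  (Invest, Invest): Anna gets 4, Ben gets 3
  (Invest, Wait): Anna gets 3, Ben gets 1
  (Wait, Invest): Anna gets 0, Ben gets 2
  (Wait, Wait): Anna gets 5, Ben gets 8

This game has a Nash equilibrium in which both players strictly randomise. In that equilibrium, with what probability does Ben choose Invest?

1/3

Let y be the probability that Ben plays Invest. In a completely mixed equilibrium, Anna must be indifferent between Invest and Wait.
Anna's expected payoff from Invest is 4y + 3(1−y); from Wait it is 5(1−y).
Setting these equal: y + 3 = −5y + 5, so y = 1/3.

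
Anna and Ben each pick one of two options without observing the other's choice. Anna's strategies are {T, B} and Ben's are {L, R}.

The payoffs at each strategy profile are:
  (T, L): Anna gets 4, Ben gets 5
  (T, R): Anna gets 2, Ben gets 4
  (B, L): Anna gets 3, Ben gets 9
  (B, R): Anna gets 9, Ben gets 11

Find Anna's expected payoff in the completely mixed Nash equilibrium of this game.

First find y, the probability Ben plays L, from Anna's indifference between T and B: 4y + 2(1−y) = 3y + 9(1−y), giving y = 7/8.
Since Anna is indifferent in equilibrium, Anna's expected payoff equals the payoff from either row against (7/8, 1/8). Using T: 4(7/8) + 2(1/8) = 15/4.

15/4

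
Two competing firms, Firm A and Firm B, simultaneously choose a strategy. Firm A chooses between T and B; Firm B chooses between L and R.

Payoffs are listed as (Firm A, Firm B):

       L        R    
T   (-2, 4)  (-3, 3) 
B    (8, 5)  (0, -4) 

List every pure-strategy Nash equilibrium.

(T, L): Firm A prefers B (8 > -2) — not an equilibrium.
(T, R): Firm A prefers B (0 > -3); Firm B prefers L (4 > 3) — not an equilibrium.
(B, L): Firm A gets 8 ≥ -2 from T, and Firm B gets 5 ≥ -4 from R — Nash equilibrium.
(B, R): Firm B prefers L (5 > -4) — not an equilibrium.

(B, L)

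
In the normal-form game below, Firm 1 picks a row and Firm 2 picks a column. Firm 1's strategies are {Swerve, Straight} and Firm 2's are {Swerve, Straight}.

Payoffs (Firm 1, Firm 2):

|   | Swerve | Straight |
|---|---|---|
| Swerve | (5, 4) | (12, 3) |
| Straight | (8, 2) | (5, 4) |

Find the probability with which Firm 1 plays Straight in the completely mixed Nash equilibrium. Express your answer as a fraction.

1/3

Let x be the probability that Firm 1 plays Swerve. In a completely mixed equilibrium, Firm 2 must be indifferent between Swerve and Straight.
Firm 2's expected payoff from Swerve is 4x + 2(1−x); from Straight it is 3x + 4(1−x).
Setting these equal: 2x + 2 = −x + 4, so x = 2/3.
Therefore Firm 1 plays Straight with probability 1 − 2/3 = 1/3.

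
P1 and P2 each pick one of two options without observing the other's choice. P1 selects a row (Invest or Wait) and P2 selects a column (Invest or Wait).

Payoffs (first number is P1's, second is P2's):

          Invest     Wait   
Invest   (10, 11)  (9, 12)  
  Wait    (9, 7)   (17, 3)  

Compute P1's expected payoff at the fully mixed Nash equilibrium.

89/9

First find q, the probability P2 plays Invest, from P1's indifference between Invest and Wait: 10q + 9(1−q) = 9q + 17(1−q), giving q = 8/9.
Since P1 is indifferent in equilibrium, P1's expected payoff equals the payoff from either row against (8/9, 1/9). Using Invest: 10(8/9) + 9(1/9) = 89/9.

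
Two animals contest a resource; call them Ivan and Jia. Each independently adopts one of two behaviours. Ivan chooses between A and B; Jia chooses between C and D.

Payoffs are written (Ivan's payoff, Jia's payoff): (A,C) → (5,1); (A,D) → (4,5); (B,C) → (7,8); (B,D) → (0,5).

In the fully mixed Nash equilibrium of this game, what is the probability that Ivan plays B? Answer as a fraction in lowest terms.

4/7

Let p be the probability that Ivan plays A. In a completely mixed equilibrium, Jia must be indifferent between C and D.
Jia's expected payoff from C is p + 8(1−p); from D it is 5p + 5(1−p).
Setting these equal: −7p + 8 = 5, so p = 3/7.
Therefore Ivan plays B with probability 1 − 3/7 = 4/7.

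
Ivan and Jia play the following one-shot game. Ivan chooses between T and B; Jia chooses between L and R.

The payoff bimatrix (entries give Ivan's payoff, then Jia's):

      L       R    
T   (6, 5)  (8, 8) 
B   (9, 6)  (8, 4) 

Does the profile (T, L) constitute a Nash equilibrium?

No

At (T, L), Ivan earns 6; switching to B would give 9, so Ivan would deviate.
Jia earns 5; switching to R would give 8, so Jia would deviate.
Since at least one player can profitably deviate, this is not a Nash equilibrium.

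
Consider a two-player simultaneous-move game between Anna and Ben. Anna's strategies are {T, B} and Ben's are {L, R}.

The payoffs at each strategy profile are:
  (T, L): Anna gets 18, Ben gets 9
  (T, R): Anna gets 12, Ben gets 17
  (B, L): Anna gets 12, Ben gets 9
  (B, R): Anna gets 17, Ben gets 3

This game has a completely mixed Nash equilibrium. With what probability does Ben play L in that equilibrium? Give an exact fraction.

5/11

Let q be the probability that Ben plays L. In a completely mixed equilibrium, Anna must be indifferent between T and B.
Anna's expected payoff from T is 18q + 12(1−q); from B it is 12q + 17(1−q).
Setting these equal: 6q + 12 = −5q + 17, so q = 5/11.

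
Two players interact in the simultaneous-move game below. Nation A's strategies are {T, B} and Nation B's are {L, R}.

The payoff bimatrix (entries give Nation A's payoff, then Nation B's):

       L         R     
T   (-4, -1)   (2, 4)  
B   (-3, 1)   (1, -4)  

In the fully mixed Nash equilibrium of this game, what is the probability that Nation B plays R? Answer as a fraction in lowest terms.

1/2

Let y be the probability that Nation B plays L. In a completely mixed equilibrium, Nation A must be indifferent between T and B.
Nation A's expected payoff from T is −4y + 2(1−y); from B it is −3y + (1−y).
Setting these equal: −6y + 2 = −4y + 1, so y = 1/2.
Therefore Nation B plays R with probability 1 − 1/2 = 1/2.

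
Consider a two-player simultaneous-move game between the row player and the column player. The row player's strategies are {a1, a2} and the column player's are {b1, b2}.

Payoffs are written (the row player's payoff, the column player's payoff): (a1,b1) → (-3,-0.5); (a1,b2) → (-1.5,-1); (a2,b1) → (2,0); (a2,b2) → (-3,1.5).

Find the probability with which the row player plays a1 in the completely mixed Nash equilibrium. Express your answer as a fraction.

Let p be the probability that the row player plays a1. In a completely mixed equilibrium, the column player must be indifferent between b1 and b2.
The column player's expected payoff from b1 is −0.5p; from b2 it is −p + 1.5(1−p).
Setting these equal: −0.5p = −2.5p + 1.5, so p = 3/4.

3/4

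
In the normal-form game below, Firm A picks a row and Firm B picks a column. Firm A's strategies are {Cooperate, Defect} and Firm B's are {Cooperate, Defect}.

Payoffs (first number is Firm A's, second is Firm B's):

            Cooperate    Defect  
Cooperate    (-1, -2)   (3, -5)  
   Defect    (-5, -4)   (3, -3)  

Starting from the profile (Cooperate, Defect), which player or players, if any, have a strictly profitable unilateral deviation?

Firm B

Firm A at (Cooperate, Defect) earns 3; deviating to Defect yields 3 — not better.
Firm B earns -5; deviating to Cooperate yields -2 — a strict improvement.
Only Firm B has a strictly profitable deviation.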